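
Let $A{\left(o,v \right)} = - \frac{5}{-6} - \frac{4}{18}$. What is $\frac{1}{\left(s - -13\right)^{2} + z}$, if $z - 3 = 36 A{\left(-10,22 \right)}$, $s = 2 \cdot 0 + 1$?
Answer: $\frac{1}{221} \approx 0.0045249$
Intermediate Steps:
$A{\left(o,v \right)} = \frac{11}{18}$ ($A{\left(o,v \right)} = \left(-5\right) \left(- \frac{1}{6}\right) - \frac{2}{9} = \frac{5}{6} - \frac{2}{9} = \frac{11}{18}$)
$s = 1$ ($s = 0 + 1 = 1$)
$z = 25$ ($z = 3 + 36 \cdot \frac{11}{18} = 3 + 22 = 25$)
$\frac{1}{\left(s - -13\right)^{2} + z} = \frac{1}{\left(1 - -13\right)^{2} + 25} = \frac{1}{\left(1 + 13\right)^{2} + 25} = \frac{1}{14^{2} + 25} = \frac{1}{196 + 25} = \frac{1}{221}$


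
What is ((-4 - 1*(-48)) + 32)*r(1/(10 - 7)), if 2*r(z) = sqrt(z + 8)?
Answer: 190*sqrt(3)/3 ≈ 109.70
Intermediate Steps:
r(z) = sqrt(8 + z)/2 (r(z) = sqrt(z + 8)/2 = sqrt(8 + z)/2)
((-4 - 1*(-48)) + 32)*r(1/(10 - 7)) = ((-4 - 1*(-48)) + 32)*(sqrt(8 + 1/(10 - 7))/2) = ((-4 + 48) + 32)*(sqrt(8 + 1/3)/2) = (44 + 32)*(sqrt(8 + 1/3)/2) = 76*(sqrt(25/3)/2) = 76*((5*sqrt(3)/3)/2) = 76*(5*sqrt(3)/6) = 190*sqrt(3)/3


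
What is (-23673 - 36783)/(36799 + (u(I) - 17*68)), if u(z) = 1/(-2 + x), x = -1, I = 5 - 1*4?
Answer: -22671/13366 ≈ -1.6962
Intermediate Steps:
I = 1 (I = 5 - 4 = 1)
u(z) = -⅓ (u(z) = 1/(-2 - 1) = 1/(-3) = -⅓)
(-23673 - 36783)/(36799 + (u(I) - 17*68)) = (-23673 - 36783)/(36799 + (-⅓ - 17*68)) = -60456/(36799 + (-⅓ - 1156)) = -60456/(36799 - 3469/3) = -60456/106928/3 = -60456*3/106928 = -22671/13366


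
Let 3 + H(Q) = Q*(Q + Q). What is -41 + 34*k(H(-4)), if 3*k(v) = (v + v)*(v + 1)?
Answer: 19679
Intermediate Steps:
H(Q) = -3 + 2*Q**2 (H(Q) = -3 + Q*(Q + Q) = -3 + Q*(2*Q) = -3 + 2*Q**2)
k(v) = 2*v*(1 + v)/3 (k(v) = ((v + v)*(v + 1))/3 = ((2*v)*(1 + v))/3 = (2*v*(1 + v))/3 = 2*v*(1 + v)/3)
-41 + 34*k(H(-4)) = -41 + 34*(2*(-3 + 2*(-4)**2)*(1 + (-3 + 2*(-4)**2))/3) = -41 + 34*(2*(-3 + 2*16)*(1 + (-3 + 2*16))/3) = -41 + 34*(2*(-3 + 32)*(1 + (-3 + 32))/3) = -41 + 34*((2/3)*29*(1 + 29)) = -41 + 34*((2/3)*29*30) = -41 + 34*580 = -41 + 19720 = 19679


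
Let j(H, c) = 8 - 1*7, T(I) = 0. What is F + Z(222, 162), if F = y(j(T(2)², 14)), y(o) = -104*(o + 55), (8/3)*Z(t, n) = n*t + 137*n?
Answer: 63941/4 ≈ 15985.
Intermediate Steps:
j(H, c) = 1 (j(H, c) = 8 - 7 = 1)
Z(t, n) = 411*n/8 + 3*n*t/8 (Z(t, n) = 3*(n*t + 137*n)/8 = 3*(137*n + n*t)/8 = 411*n/8 + 3*n*t/8)
y(o) = -5720 - 104*o (y(o) = -104*(55 + o) = -5720 - 104*o)
F = -5824 (F = -5720 - 104*1 = -5720 - 104 = -5824)
F + Z(222, 162) = -5824 + (3/8)*162*(137 + 222) = -5824 + (3/8)*162*359 = -5824 + 87237/4 = 63941/4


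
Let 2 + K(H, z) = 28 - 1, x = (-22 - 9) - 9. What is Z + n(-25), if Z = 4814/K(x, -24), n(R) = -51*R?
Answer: 36689/25 ≈ 1467.6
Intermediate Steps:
x = -40 (x = -31 - 9 = -40)
K(H, z) = 25 (K(H, z) = -2 + (28 - 1) = -2 + 27 = 25)
Z = 4814/25 ≈ 192.56
Z + n(-25) = 4814/25 - 51*(-25) = 4814/25 + 1275 = 36689/25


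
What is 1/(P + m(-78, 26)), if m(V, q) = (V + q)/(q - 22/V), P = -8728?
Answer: -1025/8948228 ≈ -0.00011455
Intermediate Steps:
m(V, q) = (V + q)/(q - 22/V)
1/(P + m(-78, 26)) = 1/(-8728 - 78*(-78 + 26)/(-22 - 78*26)) = 1/(-8728 - 78*(-52)/(-22 - 2028)) = 1/(-8728 - 78*(-52)/(-2050)) = 1/(-8728 - 78*(-1/2050)*(-52)) = 1/(-8728 - 2028/1025) = 1/(-8948228/1025) = -1025/8948228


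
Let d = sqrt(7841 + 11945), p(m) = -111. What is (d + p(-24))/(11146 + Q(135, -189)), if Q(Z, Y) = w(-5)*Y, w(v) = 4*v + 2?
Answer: -111/14548 + sqrt(19786)/14548 ≈ 0.0020390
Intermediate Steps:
w(v) = 2 + 4*v
Q(Z, Y) = -18*Y (Q(Z, Y) = (2 + 4*(-5))*Y = (2 - 20)*Y = -18*Y)
d = sqrt(19786) ≈ 140.66
(d + p(-24))/(11146 + Q(135, -189)) = (sqrt(19786) - 111)/(11146 - 18*(-189)) = (-111 + sqrt(19786))/(11146 + 3402) = (-111 + sqrt(19786))/14548 = (-111 + sqrt(19786))*(1/14548) = -111/14548 + sqrt(19786)/14548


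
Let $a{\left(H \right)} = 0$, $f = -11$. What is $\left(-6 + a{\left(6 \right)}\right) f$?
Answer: $66$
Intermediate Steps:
$\left(-6 + a{\left(6 \right)}\right) f = \left(-6 + 0\right) \left(-11\right) = \left(-6\right) \left(-11\right) = 66$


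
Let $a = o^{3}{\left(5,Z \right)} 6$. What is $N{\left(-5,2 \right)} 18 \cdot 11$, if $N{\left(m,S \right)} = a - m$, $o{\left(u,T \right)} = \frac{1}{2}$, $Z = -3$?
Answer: $\frac{2277}{2} \approx 1138.5$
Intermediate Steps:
$o{\left(u,T \right)} = \frac{1}{2}$
$a = \frac{3}{4}$ ($a = \left(\frac{1}{2}\right)^{3} \cdot 6 = \frac{1}{8} \cdot 6 = \frac{3}{4} \approx 0.75$)
$N{\left(m,S \right)} = \frac{3}{4} - m$
$N{\left(-5,2 \right)} 18 \cdot 11 = \left(\frac{3}{4} - -5\right) 18 \cdot 11 = \left(\frac{3}{4} + 5\right) 18 \cdot 11 = \frac{23}{4} \cdot 18 \cdot 11 = \frac{207}{2} \cdot 11 = \frac{2277}{2}$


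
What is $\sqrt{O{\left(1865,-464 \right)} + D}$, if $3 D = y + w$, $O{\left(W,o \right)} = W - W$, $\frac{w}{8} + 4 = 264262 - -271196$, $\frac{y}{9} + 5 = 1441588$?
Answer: $\frac{\sqrt{51773637}}{3} \approx 2398.5$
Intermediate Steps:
$y = 12974247$ ($y = -45 + 9 \cdot 1441588 = -45 + 12974292 = 12974247$)
$w = 4283632$ ($w = -32 + 8 \left(264262 - -271196\right) = -32 + 8 \left(264262 + 271196\right) = -32 + 8 \cdot 535458 = -32 + 4283664 = 4283632$)
$O{\left(W,o \right)} = 0$
$D = \frac{17257879}{3}$ ($D = \frac{12974247 + 4283632}{3} = \frac{1}{3} \cdot 17257879 = \frac{17257879}{3} \approx 5.7526 \cdot 10^{6}$)
$\sqrt{O{\left(1865,-464 \right)} + D} = \sqrt{0 + \frac{17257879}{3}} = \sqrt{\frac{17257879}{3}} = \frac{\sqrt{51773637}}{3}$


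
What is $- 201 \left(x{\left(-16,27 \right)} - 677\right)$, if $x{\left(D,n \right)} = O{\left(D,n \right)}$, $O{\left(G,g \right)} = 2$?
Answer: $135675$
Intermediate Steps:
$x{\left(D,n \right)} = 2$
$- 201 \left(x{\left(-16,27 \right)} - 677\right) = - 201 \left(2 - 677\right) = \left(-201\right) \left(-675\right) = 135675$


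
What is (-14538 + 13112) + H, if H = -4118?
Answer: -5544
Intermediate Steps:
(-14538 + 13112) + H = (-14538 + 13112) - 4118 = -1426 - 4118 = -5544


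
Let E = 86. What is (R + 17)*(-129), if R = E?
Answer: -13287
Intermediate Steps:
R = 86
(R + 17)*(-129) = (86 + 17)*(-129) = 103*(-129) = -13287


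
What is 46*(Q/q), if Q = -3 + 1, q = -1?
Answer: 92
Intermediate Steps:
Q = -2
46*(Q/q) = 46*(-2/(-1)) = 46*(-2*(-1)) = 46*2 = 92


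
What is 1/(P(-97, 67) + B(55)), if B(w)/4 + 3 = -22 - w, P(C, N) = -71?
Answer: -1/391 ≈ -0.0025575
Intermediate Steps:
B(w) = -100 - 4*w (B(w) = -12 + 4*(-22 - w) = -12 + (-88 - 4*w) = -100 - 4*w)
1/(P(-97, 67) + B(55)) = 1/(-71 + (-100 - 4*55)) = 1/(-71 + (-100 - 220)) = 1/(-71 - 320) = 1/(-391) = -1/391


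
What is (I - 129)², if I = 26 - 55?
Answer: 24964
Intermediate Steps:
I = -29
(I - 129)² = (-29 - 129)² = (-158)² = 24964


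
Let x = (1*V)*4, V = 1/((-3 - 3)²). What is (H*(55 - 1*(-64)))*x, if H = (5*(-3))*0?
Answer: 0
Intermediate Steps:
V = 1/36 (V = 1/((-6)²) = 1/36 ≈ 0.027778)
H = 0 (H = -15*0 = 0)
x = ⅑ (x = (1*(1/36))*4 = (1/36)*4 = ⅑ ≈ 0.11111)
(H*(55 - 1*(-64)))*x = (0*(55 - 1*(-64)))*(⅑) = (0*(55 + 64))*(⅑) = (0*119)*(⅑) = 0*(⅑) = 0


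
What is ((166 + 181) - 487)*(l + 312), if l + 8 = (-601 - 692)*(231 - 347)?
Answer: -21040880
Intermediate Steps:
l = 149980 (l = -8 + (-601 - 692)*(231 - 347) = -8 - 1293*(-116) = -8 + 149988 = 149980)
((166 + 181) - 487)*(l + 312) = ((166 + 181) - 487)*(149980 + 312) = (347 - 487)*150292 = -140*150292 = -21040880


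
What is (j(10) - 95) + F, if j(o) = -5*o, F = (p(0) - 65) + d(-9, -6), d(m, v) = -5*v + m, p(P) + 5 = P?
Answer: -194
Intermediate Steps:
p(P) = -5 + P
d(m, v) = m - 5*v
F = -49 (F = ((-5 + 0) - 65) + (-9 - 5*(-6)) = (-5 - 65) + (-9 + 30) = -70 + 21 = -49)
(j(10) - 95) + F = (-5*10 - 95) - 49 = (-50 - 95) - 49 = -145 - 49 = -194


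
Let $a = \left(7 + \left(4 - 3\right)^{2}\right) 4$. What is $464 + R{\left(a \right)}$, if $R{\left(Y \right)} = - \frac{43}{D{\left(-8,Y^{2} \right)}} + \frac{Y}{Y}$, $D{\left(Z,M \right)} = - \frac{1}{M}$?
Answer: $44497$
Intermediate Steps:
$a = 32$ ($a = \left(7 + 1^{2}\right) 4 = \left(7 + 1\right) 4 = 8 \cdot 4 = 32$)
$R{\left(Y \right)} = 1 + 43 Y^{2}$ ($R{\left(Y \right)} = - \frac{43}{\left(-1\right) \frac{1}{Y^{2}}} + \frac{Y}{Y} = - \frac{43}{\left(-1\right) \frac{1}{Y^{2}}} + 1 = - 43 \left(- Y^{2}\right) + 1 = 43 Y^{2} + 1 = 1 + 43 Y^{2}$)
$464 + R{\left(a \right)} = 464 + \left(1 + 43 \cdot 32^{2}\right) = 464 + \left(1 + 43 \cdot 1024\right) = 464 + \left(1 + 44032\right) = 464 + 44033 = 44497$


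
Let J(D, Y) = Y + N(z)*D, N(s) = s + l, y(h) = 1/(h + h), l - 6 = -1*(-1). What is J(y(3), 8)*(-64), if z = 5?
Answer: -640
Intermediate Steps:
l = 7 (l = 6 - 1*(-1) = 6 + 1 = 7)
y(h) = 1/(2*h)
N(s) = 7 + s (N(s) = s + 7 = 7 + s)
J(D, Y) = Y + 12*D (J(D, Y) = Y + (7 + 5)*D = Y + 12*D)
J(y(3), 8)*(-64) = (8 + 12*((½)/3))*(-64) = (8 + 12*((½)*(⅓)))*(-64) = (8 + 12*(⅙))*(-64) = (8 + 2)*(-64) = 10*(-64) = -640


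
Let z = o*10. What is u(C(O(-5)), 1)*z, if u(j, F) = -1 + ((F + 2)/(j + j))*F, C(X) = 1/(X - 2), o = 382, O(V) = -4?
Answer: -38200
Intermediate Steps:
C(X) = 1/(-2 + X)
z = 3820 (z = 382*10 = 3820)
u(j, F) = -1 + F*(2 + F)/(2*j) (u(j, F) = -1 + ((2 + F)/((2*j)))*F = -1 + ((2 + F)*(1/(2*j)))*F = -1 + ((2 + F)/(2*j))*F = -1 + F*(2 + F)/(2*j))
u(C(O(-5)), 1)*z = ((1 + (½)*1² - 1/(-2 - 4))/(1/(-2 - 4)))*3820 = ((1 + (½)*1 - 1/(-6))/(1/(-6)))*3820 = ((1 + ½ - 1*(-⅙))/(-⅙))*3820 = -6*(1 + ½ + ⅙)*3820 = -6*5/3*3820 = -10*3820 = -38200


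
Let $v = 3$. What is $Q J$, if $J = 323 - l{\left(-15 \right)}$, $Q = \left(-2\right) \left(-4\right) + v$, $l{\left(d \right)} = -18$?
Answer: $3751$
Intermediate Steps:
$Q = 11$ ($Q = \left(-2\right) \left(-4\right) + 3 = 8 + 3 = 11$)
$J = 341$ ($J = 323 - -18 = 323 + 18 = 341$)
$Q J = 11 \cdot 341 = 3751$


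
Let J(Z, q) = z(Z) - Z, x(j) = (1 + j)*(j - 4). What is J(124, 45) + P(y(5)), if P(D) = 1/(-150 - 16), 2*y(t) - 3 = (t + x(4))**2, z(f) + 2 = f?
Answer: -333/166 ≈ -2.0060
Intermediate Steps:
z(f) = -2 + f
x(j) = (1 + j)*(-4 + j)
J(Z, q) = -2 (J(Z, q) = (-2 + Z) - Z = -2)
y(t) = 3/2 + t**2/2 (y(t) = 3/2 + (t + (-4 + 4**2 - 3*4))**2/2 = 3/2 + (t + (-4 + 16 - 12))**2/2 = 3/2 + (t + 0)**2/2 = 3/2 + t**2/2)
P(D) = -1/166 (P(D) = 1/(-166) = -1/166)
J(124, 45) + P(y(5)) = -2 - 1/166 = -333/166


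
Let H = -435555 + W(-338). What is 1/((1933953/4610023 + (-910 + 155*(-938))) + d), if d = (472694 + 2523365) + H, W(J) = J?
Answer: 4610023/11127979712871 ≈ 4.1427e-7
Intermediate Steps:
H = -435893 (H = -435555 - 338 = -435893)
d = 2560166 (d = (472694 + 2523365) - 435893 = 2996059 - 435893 = 2560166)
1/((1933953/4610023 + (-910 + 155*(-938))) + d) = 1/((1933953/4610023 + (-910 + 155*(-938))) + 2560166) = 1/((1933953*(1/4610023) + (-910 - 145390)) + 2560166) = 1/((1933953/4610023 - 146300) + 2560166) = 1/(-674444430947/4610023 + 2560166) = 1/(11127979712871/4610023) = 4610023/11127979712871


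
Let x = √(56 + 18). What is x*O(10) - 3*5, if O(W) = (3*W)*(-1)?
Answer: -15 - 30*√74 ≈ -273.07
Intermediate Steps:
O(W) = -3*W
x = √74 ≈ 8.6023
x*O(10) - 3*5 = √74*(-3*10) - 3*5 = √74*(-30) - 15 = -30*√74 - 15 = -15 - 30*√74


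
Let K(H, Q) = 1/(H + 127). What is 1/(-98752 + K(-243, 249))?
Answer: -116/11455233 ≈ -1.0126e-5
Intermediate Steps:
K(H, Q) = 1/(127 + H)
1/(-98752 + K(-243, 249)) = 1/(-98752 + 1/(127 - 243)) = 1/(-98752 + 1/(-116)) = 1/(-98752 - 1/116) = 1/(-11455233/116) = -116/11455233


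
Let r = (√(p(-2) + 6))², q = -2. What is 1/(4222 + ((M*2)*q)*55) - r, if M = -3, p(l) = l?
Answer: -19527/4882 ≈ -3.9998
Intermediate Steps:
r = 4 (r = (√(-2 + 6))² = (√4)² = 2² = 4)
1/(4222 + ((M*2)*q)*55) - r = 1/(4222 + (-3*2*(-2))*55) - 1*4 = 1/(4222 - 6*(-2)*55) - 4 = 1/(4222 + 12*55) - 4 = 1/(4222 + 660) - 4 = 1/4882 - 4 = -19527/4882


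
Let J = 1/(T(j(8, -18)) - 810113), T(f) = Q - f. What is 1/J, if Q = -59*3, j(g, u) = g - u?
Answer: -810316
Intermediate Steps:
Q = -177
T(f) = -177 - f
J = -1/810316 (J = 1/((-177 - (8 - 1*(-18))) - 810113) = 1/((-177 - (8 + 18)) - 810113) = 1/((-177 - 1*26) - 810113) = 1/((-177 - 26) - 810113) = 1/(-203 - 810113) = 1/(-810316) = -1/810316 ≈ -1.2341e-6)
1/J = 1/(-1/810316) = -810316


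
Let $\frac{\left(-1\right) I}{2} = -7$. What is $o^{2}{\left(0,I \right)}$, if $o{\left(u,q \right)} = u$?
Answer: $0$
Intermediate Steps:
$I = 14$ ($I = \left(-2\right) \left(-7\right) = 14$)
$o^{2}{\left(0,I \right)} = 0^{2} = 0$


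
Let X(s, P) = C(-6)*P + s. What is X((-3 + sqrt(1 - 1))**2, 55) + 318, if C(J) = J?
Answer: -3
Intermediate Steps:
X(s, P) = s - 6*P (X(s, P) = -6*P + s = s - 6*P)
X((-3 + sqrt(1 - 1))**2, 55) + 318 = ((-3 + sqrt(1 - 1))**2 - 6*55) + 318 = ((-3 + sqrt(0))**2 - 330) + 318 = ((-3 + 0)**2 - 330) + 318 = ((-3)**2 - 330) + 318 = (9 - 330) + 318 = -321 + 318 = -3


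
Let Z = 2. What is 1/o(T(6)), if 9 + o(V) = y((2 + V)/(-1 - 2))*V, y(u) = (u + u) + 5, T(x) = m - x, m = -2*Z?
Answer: -3/337 ≈ -0.0089021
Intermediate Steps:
m = -4 (m = -2*2 = -4)
T(x) = -4 - x
y(u) = 5 + 2*u (y(u) = 2*u + 5 = 5 + 2*u)
o(V) = -9 + V*(11/3 - 2*V/3) (o(V) = -9 + (5 + 2*((2 + V)/(-1 - 2)))*V = -9 + (5 + 2*((2 + V)/(-3)))*V = -9 + (5 + 2*((2 + V)*(-⅓)))*V = -9 + (5 + 2*(-⅔ - V/3))*V = -9 + (5 + (-4/3 - 2*V/3))*V = -9 + (11/3 - 2*V/3)*V = -9 + V*(11/3 - 2*V/3))
1/o(T(6)) = 1/(-9 - (-4 - 1*6)*(-11 + 2*(-4 - 1*6))/3) = 1/(-9 - (-4 - 6)*(-11 + 2*(-4 - 6))/3) = 1/(-9 - ⅓*(-10)*(-11 + 2*(-10))) = 1/(-9 - ⅓*(-10)*(-11 - 20)) = 1/(-9 - ⅓*(-10)*(-31)) = 1/(-9 - 310/3) = 1/(-337/3) = -3/337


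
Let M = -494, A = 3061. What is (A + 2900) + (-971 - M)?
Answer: 5484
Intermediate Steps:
(A + 2900) + (-971 - M) = (3061 + 2900) + (-971 - 1*(-494)) = 5961 + (-971 + 494) = 5961 - 477 = 5484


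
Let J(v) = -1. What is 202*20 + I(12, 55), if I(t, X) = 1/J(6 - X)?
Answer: 4039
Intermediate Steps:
I(t, X) = -1 (I(t, X) = 1/(-1) = -1)
202*20 + I(12, 55) = 202*20 - 1 = 4040 - 1 = 4039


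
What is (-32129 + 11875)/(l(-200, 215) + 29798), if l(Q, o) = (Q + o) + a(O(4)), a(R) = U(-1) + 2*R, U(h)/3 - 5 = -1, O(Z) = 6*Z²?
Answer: -1558/2309 ≈ -0.67475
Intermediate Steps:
U(h) = 12 (U(h) = 15 + 3*(-1) = 15 - 3 = 12)
a(R) = 12 + 2*R
l(Q, o) = 204 + Q + o (l(Q, o) = (Q + o) + (12 + 2*(6*4²)) = (Q + o) + (12 + 2*(6*16)) = (Q + o) + (12 + 2*96) = (Q + o) + (12 + 192) = (Q + o) + 204 = 204 + Q + o)
(-32129 + 11875)/(l(-200, 215) + 29798) = (-32129 + 11875)/((204 - 200 + 215) + 29798) = -20254/(219 + 29798) = -20254/30017 = -20254*1/30017 = -1558/2309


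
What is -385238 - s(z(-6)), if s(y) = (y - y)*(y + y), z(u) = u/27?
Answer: -385238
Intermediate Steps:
z(u) = u/27 (z(u) = u*(1/27) = u/27)
s(y) = 0 (s(y) = 0*(2*y) = 0)
-385238 - s(z(-6)) = -385238 - 1*0 = -385238 + 0 = -385238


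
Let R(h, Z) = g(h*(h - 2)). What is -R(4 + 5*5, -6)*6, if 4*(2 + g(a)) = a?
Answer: -2325/2 ≈ -1162.5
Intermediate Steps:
g(a) = -2 + a/4
R(h, Z) = -2 + h*(-2 + h)/4 (R(h, Z) = -2 + (h*(h - 2))/4 = -2 + (h*(-2 + h))/4 = -2 + h*(-2 + h)/4)
-R(4 + 5*5, -6)*6 = -(-2 + (4 + 5*5)*(-2 + (4 + 5*5))/4)*6 = -(-2 + (4 + 25)*(-2 + (4 + 25))/4)*6 = -(-2 + (¼)*29*(-2 + 29))*6 = -(-2 + (¼)*29*27)*6 = -(-2 + 783/4)*6 = -1*775/4*6 = -775/4*6 = -2325/2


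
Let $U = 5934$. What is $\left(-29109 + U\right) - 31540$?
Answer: $-54715$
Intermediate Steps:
$\left(-29109 + U\right) - 31540 = \left(-29109 + 5934\right) - 31540 = -23175 - 31540 = -54715$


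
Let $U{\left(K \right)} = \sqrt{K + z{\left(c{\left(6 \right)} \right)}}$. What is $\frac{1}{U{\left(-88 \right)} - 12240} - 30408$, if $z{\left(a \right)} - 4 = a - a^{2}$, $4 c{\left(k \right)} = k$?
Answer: $- \frac{6074208226824}{199756913} - \frac{2 i \sqrt{339}}{599270739} \approx -30408.0 - 6.1448 \cdot 10^{-8} i$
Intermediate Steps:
$c{\left(k \right)} = \frac{k}{4}$
$z{\left(a \right)} = 4 + a - a^{2}$ ($z{\left(a \right)} = 4 - \left(a^{2} - a\right) = 4 + a - a^{2}$)
$U{\left(K \right)} = \sqrt{\frac{13}{4} + K}$ ($U{\left(K \right)} = \sqrt{K + \left(4 + \frac{1}{4} \cdot 6 - \left(\frac{1}{4} \cdot 6\right)^{2}\right)} = \sqrt{K + \left(4 + \frac{3}{2} - \left(\frac{3}{2}\right)^{2}\right)} = \sqrt{K + \left(4 + \frac{3}{2} - \frac{9}{4}\right)} = \sqrt{K + \frac{13}{4}} = \sqrt{\frac{13}{4} + K}$)
$\frac{1}{U{\left(-88 \right)} - 12240} - 30408 = \frac{1}{\frac{\sqrt{13 + 4 \left(-88\right)}}{2} - 12240} - 30408 = \frac{1}{\frac{\sqrt{13 - 352}}{2} - 12240} - 30408 = \frac{1}{\frac{\sqrt{-339}}{2} - 12240} - 30408 = \frac{1}{\frac{i \sqrt{339}}{2} - 12240} - 30408 = \frac{1}{-12240 + \frac{i \sqrt{339}}{2}} - 30408 = -30408 + \frac{1}{-12240 + \frac{i \sqrt{339}}{2}}$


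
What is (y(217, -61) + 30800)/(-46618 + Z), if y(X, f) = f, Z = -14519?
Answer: -30739/61137 ≈ -0.50279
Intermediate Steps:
(y(217, -61) + 30800)/(-46618 + Z) = (-61 + 30800)/(-46618 - 14519) = 30739/(-61137) = 30739*(-1/61137) = -30739/61137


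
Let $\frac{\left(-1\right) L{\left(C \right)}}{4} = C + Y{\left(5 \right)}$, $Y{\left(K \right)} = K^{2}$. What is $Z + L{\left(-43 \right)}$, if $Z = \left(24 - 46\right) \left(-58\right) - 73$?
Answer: $1275$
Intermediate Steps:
$Z = 1203$ ($Z = \left(-22\right) \left(-58\right) - 73 = 1276 - 73 = 1203$)
$L{\left(C \right)} = -100 - 4 C$ ($L{\left(C \right)} = - 4 \left(C + 5^{2}\right) = - 4 \left(C + 25\right) = - 4 \left(25 + C\right) = -100 - 4 C$)
$Z + L{\left(-43 \right)} = 1203 - -72 = 1203 + \left(-100 + 172\right) = 1203 + 72 = 1275$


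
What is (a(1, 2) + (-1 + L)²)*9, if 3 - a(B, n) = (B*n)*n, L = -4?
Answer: 216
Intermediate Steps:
a(B, n) = 3 - B*n² (a(B, n) = 3 - B*n*n = 3 - B*n²)
(a(1, 2) + (-1 + L)²)*9 = ((3 - 1*1*2²) + (-1 - 4)²)*9 = ((3 - 1*1*4) + (-5)²)*9 = ((3 - 4) + 25)*9 = (-1 + 25)*9 = 24*9 = 216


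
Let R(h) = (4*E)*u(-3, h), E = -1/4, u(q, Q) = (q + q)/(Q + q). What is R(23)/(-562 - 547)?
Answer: -3/11090 ≈ -0.00027051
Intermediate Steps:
u(q, Q) = 2*q/(Q + q) (u(q, Q) = (2*q)/(Q + q) = 2*q/(Q + q))
E = -¼ (E = -1*¼ = -¼ ≈ -0.25000)
R(h) = 6/(-3 + h) (R(h) = (4*(-¼))*(2*(-3)/(h - 3)) = -2*(-3)/(-3 + h) = -(-6)/(-3 + h) = 6/(-3 + h))
R(23)/(-562 - 547) = (6/(-3 + 23))/(-562 - 547) = (6/20)/(-1109) = -6/(1109*20) = -1/1109*3/10 = -3/11090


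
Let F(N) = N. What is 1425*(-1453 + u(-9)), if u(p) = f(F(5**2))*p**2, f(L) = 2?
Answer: -1839675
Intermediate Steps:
u(p) = 2*p**2
1425*(-1453 + u(-9)) = 1425*(-1453 + 2*(-9)**2) = 1425*(-1453 + 2*81) = 1425*(-1453 + 162) = 1425*(-1291) = -1839675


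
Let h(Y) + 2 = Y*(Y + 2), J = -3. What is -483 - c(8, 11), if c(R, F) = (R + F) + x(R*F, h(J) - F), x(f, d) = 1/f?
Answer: -44177/88 ≈ -502.01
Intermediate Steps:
h(Y) = -2 + Y*(2 + Y) (h(Y) = -2 + Y*(Y + 2) = -2 + Y*(2 + Y))
c(R, F) = F + R + 1/(F*R) (c(R, F) = (R + F) + 1/(R*F) = (F + R) + 1/(F*R) = F + R + 1/(F*R))
-483 - c(8, 11) = -483 - (11 + 8 + 1/(11*8)) = -483 - (11 + 8 + (1/11)*(⅛)) = -483 - (11 + 8 + 1/88) = -483 - 1*1673/88 = -483 - 1673/88 = -44177/88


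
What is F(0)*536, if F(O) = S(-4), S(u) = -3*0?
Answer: 0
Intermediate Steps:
S(u) = 0
F(O) = 0
F(0)*536 = 0*536 = 0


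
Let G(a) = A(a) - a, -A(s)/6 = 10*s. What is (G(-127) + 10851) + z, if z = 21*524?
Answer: 29602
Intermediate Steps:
A(s) = -60*s
G(a) = -61*a (G(a) = -60*a - a = -61*a)
z = 11004
(G(-127) + 10851) + z = (-61*(-127) + 10851) + 11004 = (7747 + 10851) + 11004 = 18598 + 11004 = 29602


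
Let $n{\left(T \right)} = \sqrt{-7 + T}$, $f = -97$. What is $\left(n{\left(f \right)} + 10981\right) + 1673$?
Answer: $12654 + 2 i \sqrt{26} \approx 12654.0 + 10.198 i$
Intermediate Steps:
$\left(n{\left(f \right)} + 10981\right) + 1673 = \left(\sqrt{-7 - 97} + 10981\right) + 1673 = \left(\sqrt{-104} + 10981\right) + 1673 = \left(2 i \sqrt{26} + 10981\right) + 1673 = \left(10981 + 2 i \sqrt{26}\right) + 1673 = 12654 + 2 i \sqrt{26}$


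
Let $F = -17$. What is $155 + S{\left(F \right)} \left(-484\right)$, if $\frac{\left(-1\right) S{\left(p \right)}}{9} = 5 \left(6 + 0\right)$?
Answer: $130835$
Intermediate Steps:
$S{\left(p \right)} = -270$ ($S{\left(p \right)} = - 9 \cdot 5 \left(6 + 0\right) = - 9 \cdot 5 \cdot 6 = \left(-9\right) 30 = -270$)
$155 + S{\left(F \right)} \left(-484\right) = 155 - -130680 = 155 + 130680 = 130835$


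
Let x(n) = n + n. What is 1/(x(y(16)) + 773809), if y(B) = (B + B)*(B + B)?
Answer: 1/775857 ≈ 1.2889e-6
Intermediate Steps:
y(B) = 4*B² (y(B) = (2*B)*(2*B) = 4*B²)
x(n) = 2*n
1/(x(y(16)) + 773809) = 1/(2*(4*16²) + 773809) = 1/(2*(4*256) + 773809) = 1/(2*1024 + 773809) = 1/(2048 + 773809) = 1/775857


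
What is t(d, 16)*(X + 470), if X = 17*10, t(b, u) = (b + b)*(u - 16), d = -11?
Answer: 0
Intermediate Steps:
t(b, u) = 2*b*(-16 + u) (t(b, u) = (2*b)*(-16 + u) = 2*b*(-16 + u))
X = 170
t(d, 16)*(X + 470) = (2*(-11)*(-16 + 16))*(170 + 470) = (2*(-11)*0)*640 = 0*640 = 0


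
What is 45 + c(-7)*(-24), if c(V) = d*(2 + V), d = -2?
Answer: -195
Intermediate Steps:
c(V) = -4 - 2*V (c(V) = -2*(2 + V) = -4 - 2*V)
45 + c(-7)*(-24) = 45 + (-4 - 2*(-7))*(-24) = 45 + (-4 + 14)*(-24) = 45 + 10*(-24) = 45 - 240 = -195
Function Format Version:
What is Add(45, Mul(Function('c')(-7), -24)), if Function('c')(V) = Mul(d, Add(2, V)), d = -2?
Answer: -195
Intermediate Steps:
Function('c')(V) = Add(-4, Mul(-2, V)) (Function('c')(V) = Mul(-2, Add(2, V)) = Add(-4, Mul(-2, V)))
Add(45, Mul(Function('c')(-7), -24)) = Add(45, Mul(Add(-4, Mul(-2, -7)), -24)) = Add(45, Mul(Add(-4, 14), -24)) = Add(45, Mul(10, -24)) = Add(45, -240) = -195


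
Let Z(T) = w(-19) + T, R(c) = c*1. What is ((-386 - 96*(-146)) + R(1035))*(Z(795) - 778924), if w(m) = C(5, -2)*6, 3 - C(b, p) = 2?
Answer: -11411173795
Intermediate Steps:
R(c) = c
C(b, p) = 1 (C(b, p) = 3 - 1*2 = 3 - 2 = 1)
w(m) = 6 (w(m) = 1*6 = 6)
Z(T) = 6 + T
((-386 - 96*(-146)) + R(1035))*(Z(795) - 778924) = ((-386 - 96*(-146)) + 1035)*((6 + 795) - 778924) = ((-386 + 14016) + 1035)*(801 - 778924) = (13630 + 1035)*(-778123) = 14665*(-778123) = -11411173795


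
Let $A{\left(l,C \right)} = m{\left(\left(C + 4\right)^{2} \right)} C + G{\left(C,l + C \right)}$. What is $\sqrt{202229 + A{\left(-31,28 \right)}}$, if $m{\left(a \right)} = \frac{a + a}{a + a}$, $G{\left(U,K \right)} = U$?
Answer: $\sqrt{202285} \approx 449.76$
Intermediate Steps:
$m{\left(a \right)} = 1$ ($m{\left(a \right)} = \frac{2 a}{2 a} = 2 a \frac{1}{2 a} = 1$)
$A{\left(l,C \right)} = 2 C$ ($A{\left(l,C \right)} = 1 C + C = C + C = 2 C$)
$\sqrt{202229 + A{\left(-31,28 \right)}} = \sqrt{202229 + 2 \cdot 28} = \sqrt{202229 + 56} = \sqrt{202285}$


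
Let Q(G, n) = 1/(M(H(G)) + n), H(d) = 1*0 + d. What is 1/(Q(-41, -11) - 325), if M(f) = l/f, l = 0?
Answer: -11/3576 ≈ -0.0030761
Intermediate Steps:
H(d) = d (H(d) = 0 + d = d)
M(f) = 0 (M(f) = 0/f = 0)
Q(G, n) = 1/n (Q(G, n) = 1/(0 + n) = 1/n)
1/(Q(-41, -11) - 325) = 1/(1/(-11) - 325) = 1/(-1/11 - 325) = 1/(-3576/11) = -11/3576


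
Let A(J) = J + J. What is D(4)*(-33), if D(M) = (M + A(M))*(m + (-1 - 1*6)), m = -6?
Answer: 5148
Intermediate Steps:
A(J) = 2*J
D(M) = -39*M (D(M) = (M + 2*M)*(-6 + (-1 - 1*6)) = (3*M)*(-6 + (-1 - 6)) = (3*M)*(-6 - 7) = (3*M)*(-13) = -39*M)
D(4)*(-33) = -39*4*(-33) = -156*(-33) = 5148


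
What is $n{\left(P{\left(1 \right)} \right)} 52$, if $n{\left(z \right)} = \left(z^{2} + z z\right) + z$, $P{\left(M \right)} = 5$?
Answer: $2860$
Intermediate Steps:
$n{\left(z \right)} = z + 2 z^{2}$ ($n{\left(z \right)} = \left(z^{2} + z^{2}\right) + z = 2 z^{2} + z = z + 2 z^{2}$)
$n{\left(P{\left(1 \right)} \right)} 52 = 5 \left(1 + 2 \cdot 5\right) 52 = 5 \left(1 + 10\right) 52 = 5 \cdot 11 \cdot 52 = 55 \cdot 52 = 2860$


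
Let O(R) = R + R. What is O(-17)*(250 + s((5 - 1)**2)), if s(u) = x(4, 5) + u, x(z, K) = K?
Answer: -9214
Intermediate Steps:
s(u) = 5 + u
O(R) = 2*R
O(-17)*(250 + s((5 - 1)**2)) = (2*(-17))*(250 + (5 + (5 - 1)**2)) = -34*(250 + (5 + 4**2)) = -34*(250 + (5 + 16)) = -34*(250 + 21) = -34*271 = -9214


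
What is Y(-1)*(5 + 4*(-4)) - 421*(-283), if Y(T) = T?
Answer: 119154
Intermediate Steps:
Y(-1)*(5 + 4*(-4)) - 421*(-283) = -(5 + 4*(-4)) - 421*(-283) = -(5 - 16) + 119143 = -1*(-11) + 119143 = 11 + 119143 = 119154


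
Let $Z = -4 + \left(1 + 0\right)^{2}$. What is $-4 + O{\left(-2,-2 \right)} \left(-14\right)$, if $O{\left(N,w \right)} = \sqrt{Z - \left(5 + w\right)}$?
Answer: $-4 - 14 i \sqrt{6} \approx -4.0 - 34.293 i$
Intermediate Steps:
$Z = -3$ ($Z = -4 + 1^{2} = -4 + 1 = -3$)
$O{\left(N,w \right)} = \sqrt{-8 - w}$ ($O{\left(N,w \right)} = \sqrt{-3 - \left(5 + w\right)} = \sqrt{-8 - w}$)
$-4 + O{\left(-2,-2 \right)} \left(-14\right) = -4 + \sqrt{-8 - -2} \left(-14\right) = -4 + \sqrt{-8 + 2} \left(-14\right) = -4 + \sqrt{-6} \left(-14\right) = -4 + i \sqrt{6} \left(-14\right) = -4 - 14 i \sqrt{6}$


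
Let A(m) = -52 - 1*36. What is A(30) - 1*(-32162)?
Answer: 32074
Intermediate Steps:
A(m) = -88 (A(m) = -52 - 36 = -88)
A(30) - 1*(-32162) = -88 - 1*(-32162) = -88 + 32162 = 32074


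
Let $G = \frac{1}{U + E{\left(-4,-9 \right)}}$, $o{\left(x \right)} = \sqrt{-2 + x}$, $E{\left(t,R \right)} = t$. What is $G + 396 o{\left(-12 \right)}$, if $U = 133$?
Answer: $\frac{1}{129} + 396 i \sqrt{14} \approx 0.0077519 + 1481.7 i$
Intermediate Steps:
$G = \frac{1}{129}$ ($G = \frac{1}{133 - 4} = \frac{1}{129} \approx 0.0077519$)
$G + 396 o{\left(-12 \right)} = \frac{1}{129} + 396 \sqrt{-2 - 12} = \frac{1}{129} + 396 \sqrt{-14} = \frac{1}{129} + 396 i \sqrt{14}$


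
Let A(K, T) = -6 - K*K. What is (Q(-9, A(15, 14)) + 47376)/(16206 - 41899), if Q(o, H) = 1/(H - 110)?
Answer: -16155215/8761313 ≈ -1.8439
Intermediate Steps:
A(K, T) = -6 - K²
Q(o, H) = 1/(-110 + H)
(Q(-9, A(15, 14)) + 47376)/(16206 - 41899) = (1/(-110 + (-6 - 1*15²)) + 47376)/(16206 - 41899) = (1/(-110 + (-6 - 1*225)) + 47376)/(-25693) = (1/(-110 + (-6 - 225)) + 47376)*(-1/25693) = (1/(-110 - 231) + 47376)*(-1/25693) = (1/(-341) + 47376)*(-1/25693) = (-1/341 + 47376)*(-1/25693) = (16155215/341)*(-1/25693) = -16155215/8761313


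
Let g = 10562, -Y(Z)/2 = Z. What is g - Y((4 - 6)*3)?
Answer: 10550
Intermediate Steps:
Y(Z) = -2*Z
g - Y((4 - 6)*3) = 10562 - (-2)*(4 - 6)*3 = 10562 - (-2)*(-2*3) = 10562 - (-2)*(-6) = 10562 - 1*12 = 10562 - 12 = 10550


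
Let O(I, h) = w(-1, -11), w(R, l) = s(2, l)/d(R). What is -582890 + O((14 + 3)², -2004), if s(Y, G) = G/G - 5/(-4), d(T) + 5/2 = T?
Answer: -8160469/14 ≈ -5.8289e+5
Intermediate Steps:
d(T) = -5/2 + T
s(Y, G) = 9/4 (s(Y, G) = 1 - 5*(-¼) = 1 + 5/4 = 9/4)
w(R, l) = 9/(4*(-5/2 + R))
O(I, h) = -9/14 (O(I, h) = 9/(2*(-5 + 2*(-1))) = 9/(2*(-5 - 2)) = (9/2)/(-7) = (9/2)*(-⅐) = -9/14)
-582890 + O((14 + 3)², -2004) = -582890 - 9/14 = -8160469/14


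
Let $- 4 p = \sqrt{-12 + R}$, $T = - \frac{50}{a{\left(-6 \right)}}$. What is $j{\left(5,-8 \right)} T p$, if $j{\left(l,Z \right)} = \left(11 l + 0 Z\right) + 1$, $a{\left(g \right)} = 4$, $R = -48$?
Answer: $350 i \sqrt{15} \approx 1355.5 i$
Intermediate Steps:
$j{\left(l,Z \right)} = 1 + 11 l$ ($j{\left(l,Z \right)} = \left(11 l + 0\right) + 1 = 11 l + 1 = 1 + 11 l$)
$T = - \frac{25}{2}$ ($T = - \frac{50}{4} = \left(-50\right) \frac{1}{4} = - \frac{25}{2} \approx -12.5$)
$p = - \frac{i \sqrt{15}}{2}$ ($p = - \frac{\sqrt{-12 - 48}}{4} = - \frac{\sqrt{-60}}{4} = - \frac{2 i \sqrt{15}}{4} = - \frac{i \sqrt{15}}{2} \approx - 1.9365 i$)
$j{\left(5,-8 \right)} T p = \left(1 + 11 \cdot 5\right) \left(- \frac{25}{2}\right) \left(- \frac{i \sqrt{15}}{2}\right) = \left(1 + 55\right) \left(- \frac{25}{2}\right) \left(- \frac{i \sqrt{15}}{2}\right) = 56 \left(- \frac{25}{2}\right) \left(- \frac{i \sqrt{15}}{2}\right) = - 700 \left(- \frac{i \sqrt{15}}{2}\right) = 350 i \sqrt{15}$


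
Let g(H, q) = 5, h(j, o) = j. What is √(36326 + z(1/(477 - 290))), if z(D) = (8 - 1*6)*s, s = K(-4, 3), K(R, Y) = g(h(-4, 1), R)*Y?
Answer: 2*√9089 ≈ 190.67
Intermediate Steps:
K(R, Y) = 5*Y
s = 15 (s = 5*3 = 15)
z(D) = 30 (z(D) = (8 - 1*6)*15 = (8 - 6)*15 = 2*15 = 30)
√(36326 + z(1/(477 - 290))) = √(36326 + 30) = √36356 = 2*√9089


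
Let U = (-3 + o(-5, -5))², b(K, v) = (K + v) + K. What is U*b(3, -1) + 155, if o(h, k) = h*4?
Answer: 2800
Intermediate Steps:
b(K, v) = v + 2*K
o(h, k) = 4*h
U = 529 (U = (-3 + 4*(-5))² = (-3 - 20)² = (-23)² = 529)
U*b(3, -1) + 155 = 529*(-1 + 2*3) + 155 = 529*(-1 + 6) + 155 = 529*5 + 155 = 2645 + 155 = 2800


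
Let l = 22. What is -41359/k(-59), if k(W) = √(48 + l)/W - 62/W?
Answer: -75645611/1887 - 2440181*√70/3774 ≈ -45497.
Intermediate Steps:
k(W) = -62/W + √70/W (k(W) = √(48 + 22)/W - 62/W = √70/W - 62/W = -62/W + √70/W)
-41359/k(-59) = -41359*(-59/(-62 + √70)) = -41359/(62/59 - √70/59)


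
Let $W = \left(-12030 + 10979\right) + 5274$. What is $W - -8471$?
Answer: $12694$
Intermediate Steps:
$W = 4223$ ($W = -1051 + 5274 = 4223$)
$W - -8471 = 4223 - -8471 = 4223 + 8471 = 12694$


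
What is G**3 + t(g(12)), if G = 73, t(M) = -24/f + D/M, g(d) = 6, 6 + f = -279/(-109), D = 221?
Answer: 291795607/750 ≈ 3.8906e+5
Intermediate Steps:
f = -375/109 (f = -6 - 279/(-109) = -6 - 279*(-1/109) = -6 + 279/109 = -375/109 ≈ -3.4404)
t(M) = 872/125 + 221/M (t(M) = -24/(-375/109) + 221/M = -24*(-109/375) + 221/M = 872/125 + 221/M)
G**3 + t(g(12)) = 73**3 + (872/125 + 221/6) = 389017 + (872/125 + 221*(1/6)) = 389017 + (872/125 + 221/6) = 389017 + 32857/750 = 291795607/750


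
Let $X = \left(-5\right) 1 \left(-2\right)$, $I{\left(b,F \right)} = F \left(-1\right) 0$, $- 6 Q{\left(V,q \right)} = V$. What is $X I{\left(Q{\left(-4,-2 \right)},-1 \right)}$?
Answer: $0$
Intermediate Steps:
$Q{\left(V,q \right)} = - \frac{V}{6}$
$I{\left(b,F \right)} = 0$ ($I{\left(b,F \right)} = - F 0 = 0$)
$X = 10$ ($X = \left(-5\right) \left(-2\right) = 10$)
$X I{\left(Q{\left(-4,-2 \right)},-1 \right)} = 10 \cdot 0 = 0$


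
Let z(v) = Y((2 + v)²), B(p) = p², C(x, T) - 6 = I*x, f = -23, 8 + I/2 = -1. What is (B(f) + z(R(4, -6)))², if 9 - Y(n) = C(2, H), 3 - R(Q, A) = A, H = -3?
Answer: 322624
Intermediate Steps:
I = -18 (I = -16 + 2*(-1) = -16 - 2 = -18)
R(Q, A) = 3 - A
C(x, T) = 6 - 18*x
Y(n) = 39 (Y(n) = 9 - (6 - 18*2) = 9 - (6 - 36) = 9 - 1*(-30) = 9 + 30 = 39)
z(v) = 39
(B(f) + z(R(4, -6)))² = ((-23)² + 39)² = (529 + 39)² = 568² = 322624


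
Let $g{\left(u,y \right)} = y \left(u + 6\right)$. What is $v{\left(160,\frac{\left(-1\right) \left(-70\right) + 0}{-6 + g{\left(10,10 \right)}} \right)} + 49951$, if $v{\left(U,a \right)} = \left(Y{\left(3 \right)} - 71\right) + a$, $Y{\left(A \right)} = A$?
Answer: $\frac{548718}{11} \approx 49883.0$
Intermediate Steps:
$g{\left(u,y \right)} = y \left(6 + u\right)$
$v{\left(U,a \right)} = -68 + a$ ($v{\left(U,a \right)} = \left(3 - 71\right) + a = -68 + a$)
$v{\left(160,\frac{\left(-1\right) \left(-70\right) + 0}{-6 + g{\left(10,10 \right)}} \right)} + 49951 = \left(-68 + \frac{\left(-1\right) \left(-70\right) + 0}{-6 + 10 \left(6 + 10\right)}\right) + 49951 = \left(-68 + \frac{70 + 0}{-6 + 10 \cdot 16}\right) + 49951 = \left(-68 + \frac{70}{-6 + 160}\right) + 49951 = \left(-68 + \frac{70}{154}\right) + 49951 = \left(-68 + 70 \cdot \frac{1}{154}\right) + 49951 = \left(-68 + \frac{5}{11}\right) + 49951 = - \frac{743}{11} + 49951 = \frac{548718}{11}$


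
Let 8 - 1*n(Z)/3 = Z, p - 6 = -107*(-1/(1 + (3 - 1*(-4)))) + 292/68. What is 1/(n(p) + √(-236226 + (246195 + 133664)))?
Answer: 869448/2615765519 + 314432*√497/2615765519 ≈ 0.0030122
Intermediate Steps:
p = 3219/136 (p = 6 + (-107*(-1/(1 + (3 - 1*(-4)))) + 292/68) = 6 + (-107*(-1/(1 + (3 + 4))) + 292*(1/68)) = 6 + (-107*(-1/(1 + 7)) + 73/17) = 6 + (-107/((-1*8)) + 73/17) = 6 + (-107/(-8) + 73/17) = 6 + (-107*(-⅛) + 73/17) = 6 + (107/8 + 73/17) = 6 + 2403/136 = 3219/136 ≈ 23.669)
n(Z) = 24 - 3*Z
1/(n(p) + √(-236226 + (246195 + 133664))) = 1/((24 - 3*3219/136) + √(-236226 + (246195 + 133664))) = 1/((24 - 9657/136) + √(-236226 + 379859)) = 1/(-6393/136 + √143633) = 1/(-6393/136 + 17*√497)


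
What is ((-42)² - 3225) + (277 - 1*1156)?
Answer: -2340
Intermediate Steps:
((-42)² - 3225) + (277 - 1*1156) = (1764 - 3225) + (277 - 1156) = -1461 - 879 = -2340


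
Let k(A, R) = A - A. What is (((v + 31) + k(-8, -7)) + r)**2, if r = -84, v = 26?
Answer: 729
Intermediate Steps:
k(A, R) = 0
(((v + 31) + k(-8, -7)) + r)**2 = (((26 + 31) + 0) - 84)**2 = ((57 + 0) - 84)**2 = (57 - 84)**2 = (-27)**2 = 729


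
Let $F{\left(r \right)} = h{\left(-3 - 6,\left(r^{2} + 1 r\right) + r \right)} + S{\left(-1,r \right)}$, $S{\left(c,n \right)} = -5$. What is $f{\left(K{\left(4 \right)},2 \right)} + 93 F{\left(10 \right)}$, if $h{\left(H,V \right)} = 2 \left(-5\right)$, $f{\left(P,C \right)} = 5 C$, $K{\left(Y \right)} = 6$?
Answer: $-1385$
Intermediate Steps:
$h{\left(H,V \right)} = -10$
$F{\left(r \right)} = -15$ ($F{\left(r \right)} = -10 - 5 = -15$)
$f{\left(K{\left(4 \right)},2 \right)} + 93 F{\left(10 \right)} = 5 \cdot 2 + 93 \left(-15\right) = 10 - 1395 = -1385$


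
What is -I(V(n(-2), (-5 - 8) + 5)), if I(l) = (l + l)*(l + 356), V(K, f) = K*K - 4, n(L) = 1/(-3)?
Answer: 221830/81 ≈ 2738.6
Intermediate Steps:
n(L) = -⅓
V(K, f) = -4 + K² (V(K, f) = K² - 4 = -4 + K²)
I(l) = 2*l*(356 + l) (I(l) = (2*l)*(356 + l) = 2*l*(356 + l))
-I(V(n(-2), (-5 - 8) + 5)) = -2*(-4 + (-⅓)²)*(356 + (-4 + (-⅓)²)) = -2*(-4 + ⅑)*(356 + (-4 + ⅑)) = -2*(-35)*(356 - 35/9)/9 = -2*(-35)*3169/(9*9) = -1*(-221830/81) = 221830/81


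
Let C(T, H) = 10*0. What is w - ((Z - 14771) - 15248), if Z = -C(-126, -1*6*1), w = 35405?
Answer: 65424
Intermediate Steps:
C(T, H) = 0
Z = 0 (Z = -1*0 = 0)
w - ((Z - 14771) - 15248) = 35405 - ((0 - 14771) - 15248) = 35405 - (-14771 - 15248) = 35405 - 1*(-30019) = 35405 + 30019 = 65424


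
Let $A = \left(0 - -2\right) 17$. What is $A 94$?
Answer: $3196$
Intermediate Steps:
$A = 34$ ($A = \left(0 + 2\right) 17 = 2 \cdot 17 = 34$)
$A 94 = 34 \cdot 94 = 3196$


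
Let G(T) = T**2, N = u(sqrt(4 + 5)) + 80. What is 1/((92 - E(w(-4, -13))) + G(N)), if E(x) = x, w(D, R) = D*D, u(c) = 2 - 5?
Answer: 1/6005 ≈ 0.00016653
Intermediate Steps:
u(c) = -3
w(D, R) = D**2
N = 77 (N = -3 + 80 = 77)
1/((92 - E(w(-4, -13))) + G(N)) = 1/((92 - 1*(-4)**2) + 77**2) = 1/((92 - 1*16) + 5929) = 1/((92 - 16) + 5929) = 1/(76 + 5929) = 1/6005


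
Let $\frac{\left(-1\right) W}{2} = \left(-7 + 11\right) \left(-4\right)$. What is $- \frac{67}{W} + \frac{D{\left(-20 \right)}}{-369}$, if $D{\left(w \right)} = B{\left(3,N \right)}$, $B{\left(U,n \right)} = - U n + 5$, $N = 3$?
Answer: $- \frac{24595}{11808} \approx -2.0829$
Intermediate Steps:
$B{\left(U,n \right)} = 5 - U n$ ($B{\left(U,n \right)} = - U n + 5 = 5 - U n$)
$D{\left(w \right)} = -4$ ($D{\left(w \right)} = 5 - 3 \cdot 3 = 5 - 9 = -4$)
$W = 32$ ($W = - 2 \left(-7 + 11\right) \left(-4\right) = - 2 \cdot 4 \left(-4\right) = \left(-2\right) \left(-16\right) = 32$)
$- \frac{67}{W} + \frac{D{\left(-20 \right)}}{-369} = - \frac{67}{32} - \frac{4}{-369} = \left(-67\right) \frac{1}{32} - - \frac{4}{369} = - \frac{67}{32} + \frac{4}{369} = - \frac{24595}{11808}$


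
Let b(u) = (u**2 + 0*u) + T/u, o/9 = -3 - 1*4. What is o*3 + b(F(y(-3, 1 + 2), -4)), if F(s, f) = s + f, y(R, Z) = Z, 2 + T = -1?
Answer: -185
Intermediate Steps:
T = -3 (T = -2 - 1 = -3)
o = -63 (o = 9*(-3 - 1*4) = 9*(-3 - 4) = 9*(-7) = -63)
F(s, f) = f + s
b(u) = u**2 - 3/u (b(u) = (u**2 + 0*u) - 3/u = (u**2 + 0) - 3/u = u**2 - 3/u)
o*3 + b(F(y(-3, 1 + 2), -4)) = -63*3 + (-3 + (-4 + (1 + 2))**3)/(-4 + (1 + 2)) = -189 + (-3 + (-4 + 3)**3)/(-4 + 3) = -189 + (-3 + (-1)**3)/(-1) = -189 - (-3 - 1) = -189 - 1*(-4) = -189 + 4 = -185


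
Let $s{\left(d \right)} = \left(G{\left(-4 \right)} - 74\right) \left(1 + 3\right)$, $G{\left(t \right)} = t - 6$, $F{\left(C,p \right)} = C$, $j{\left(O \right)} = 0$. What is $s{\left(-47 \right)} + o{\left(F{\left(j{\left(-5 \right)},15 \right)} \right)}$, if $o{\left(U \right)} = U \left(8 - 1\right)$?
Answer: $-336$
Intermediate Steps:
$o{\left(U \right)} = 7 U$ ($o{\left(U \right)} = U 7 = 7 U$)
$G{\left(t \right)} = -6 + t$ ($G{\left(t \right)} = t - 6 = -6 + t$)
$s{\left(d \right)} = -336$ ($s{\left(d \right)} = \left(\left(-6 - 4\right) - 74\right) \left(1 + 3\right) = \left(-10 - 74\right) 4 = \left(-84\right) 4 = -336$)
$s{\left(-47 \right)} + o{\left(F{\left(j{\left(-5 \right)},15 \right)} \right)} = -336 + 7 \cdot 0 = -336 + 0 = -336$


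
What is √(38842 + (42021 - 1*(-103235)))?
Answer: √184098 ≈ 429.07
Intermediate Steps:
√(38842 + (42021 - 1*(-103235))) = √(38842 + (42021 + 103235)) = √(38842 + 145256) = √184098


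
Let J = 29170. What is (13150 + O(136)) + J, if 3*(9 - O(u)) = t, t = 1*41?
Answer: 126946/3 ≈ 42315.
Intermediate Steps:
t = 41
O(u) = -14/3 (O(u) = 9 - 1/3*41 = 9 - 41/3 = -14/3)
(13150 + O(136)) + J = (13150 - 14/3) + 29170 = 39436/3 + 29170 = 126946/3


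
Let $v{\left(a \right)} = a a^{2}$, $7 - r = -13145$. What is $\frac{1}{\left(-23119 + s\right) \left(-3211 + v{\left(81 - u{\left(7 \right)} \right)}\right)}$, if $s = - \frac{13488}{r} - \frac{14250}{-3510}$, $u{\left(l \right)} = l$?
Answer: $- \frac{32058}{297912388529177} \approx -1.0761 \cdot 10^{-10}$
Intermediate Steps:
$r = 13152$ ($r = 7 - -13145 = 7 + 13145 = 13152$)
$v{\left(a \right)} = a^{3}$
$s = \frac{97273}{32058}$ ($s = - \frac{13488}{13152} - \frac{14250}{-3510} = \left(-13488\right) \frac{1}{13152} - - \frac{475}{117} = - \frac{281}{274} + \frac{475}{117} = \frac{97273}{32058} \approx 3.0343$)
$\frac{1}{\left(-23119 + s\right) \left(-3211 + v{\left(81 - u{\left(7 \right)} \right)}\right)} = \frac{1}{\left(-23119 + \frac{97273}{32058}\right) \left(-3211 + \left(81 - 7\right)^{3}\right)} = \frac{1}{\left(- \frac{741051629}{32058}\right) \left(-3211 + \left(81 - 7\right)^{3}\right)} = \frac{1}{\left(- \frac{741051629}{32058}\right) \left(-3211 + 74^{3}\right)} = \frac{1}{\left(- \frac{741051629}{32058}\right) \left(-3211 + 405224\right)} = \frac{1}{\left(- \frac{741051629}{32058}\right) 402013} = \frac{1}{- \frac{297912388529177}{32058}} = - \frac{32058}{297912388529177}$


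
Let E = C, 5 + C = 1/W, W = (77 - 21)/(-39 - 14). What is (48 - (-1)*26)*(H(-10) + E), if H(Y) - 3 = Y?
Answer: -26825/28 ≈ -958.04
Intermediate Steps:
W = -56/53 (W = 56/(-53) = 56*(-1/53) = -56/53 ≈ -1.0566)
H(Y) = 3 + Y
C = -333/56 (C = -5 + 1/(-56/53) = -5 - 53/56 = -333/56 ≈ -5.9464)
E = -333/56 ≈ -5.9464
(48 - (-1)*26)*(H(-10) + E) = (48 - (-1)*26)*((3 - 10) - 333/56) = (48 - 1*(-26))*(-7 - 333/56) = (48 + 26)*(-725/56) = 74*(-725/56) = -26825/28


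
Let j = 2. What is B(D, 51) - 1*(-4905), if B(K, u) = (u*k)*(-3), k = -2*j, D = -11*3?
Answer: 5517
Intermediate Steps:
D = -33
k = -4 (k = -2*2 = -4)
B(K, u) = 12*u (B(K, u) = (u*(-4))*(-3) = -4*u*(-3) = 12*u)
B(D, 51) - 1*(-4905) = 12*51 - 1*(-4905) = 612 + 4905 = 5517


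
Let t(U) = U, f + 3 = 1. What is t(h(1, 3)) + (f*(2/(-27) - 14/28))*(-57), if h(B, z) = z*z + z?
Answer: -481/9 ≈ -53.444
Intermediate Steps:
f = -2 (f = -3 + 1 = -2)
h(B, z) = z + z**2 (h(B, z) = z**2 + z = z + z**2)
t(h(1, 3)) + (f*(2/(-27) - 14/28))*(-57) = 3*(1 + 3) - 2*(2/(-27) - 14/28)*(-57) = 3*4 - 2*(2*(-1/27) - 14*1/28)*(-57) = 12 - 2*(-2/27 - 1/2)*(-57) = 12 - 2*(-31/54)*(-57) = 12 + (31/27)*(-57) = 12 - 589/9 = -481/9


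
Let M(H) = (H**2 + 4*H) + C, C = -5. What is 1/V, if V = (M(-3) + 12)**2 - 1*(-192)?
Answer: 1/208 ≈ 0.0048077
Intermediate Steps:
M(H) = -5 + H**2 + 4*H (M(H) = (H**2 + 4*H) - 5 = -5 + H**2 + 4*H)
V = 208 (V = ((-5 + (-3)**2 + 4*(-3)) + 12)**2 - 1*(-192) = ((-5 + 9 - 12) + 12)**2 + 192 = (-8 + 12)**2 + 192 = 4**2 + 192 = 16 + 192 = 208)
1/V = 1/208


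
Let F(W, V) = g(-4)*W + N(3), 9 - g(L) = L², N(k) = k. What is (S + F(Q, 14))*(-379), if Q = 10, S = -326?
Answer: 148947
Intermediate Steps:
g(L) = 9 - L²
F(W, V) = 3 - 7*W (F(W, V) = (9 - 1*(-4)²)*W + 3 = (9 - 1*16)*W + 3 = (9 - 16)*W + 3 = -7*W + 3 = 3 - 7*W)
(S + F(Q, 14))*(-379) = (-326 + (3 - 7*10))*(-379) = (-326 + (3 - 70))*(-379) = (-326 - 67)*(-379) = -393*(-379) = 148947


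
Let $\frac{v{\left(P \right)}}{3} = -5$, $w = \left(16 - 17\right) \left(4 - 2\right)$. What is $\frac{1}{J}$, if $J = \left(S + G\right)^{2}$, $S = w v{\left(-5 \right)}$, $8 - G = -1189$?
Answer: $\frac{1}{1505529} \approx 6.6422 \cdot 10^{-7}$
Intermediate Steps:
$w = -2$ ($w = \left(-1\right) 2 = -2$)
$v{\left(P \right)} = -15$ ($v{\left(P \right)} = 3 \left(-5\right) = -15$)
$G = 1197$ ($G = 8 - -1189 = 8 + 1189 = 1197$)
$S = 30$ ($S = \left(-2\right) \left(-15\right) = 30$)
$J = 1505529$ ($J = \left(30 + 1197\right)^{2} = 1227^{2} = 1505529$)
$\frac{1}{J} = \frac{1}{1505529}$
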